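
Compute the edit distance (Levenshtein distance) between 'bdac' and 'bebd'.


Building DP table for s1='bdac' (len 4) and s2='bebd' (len 4):
       b  e  b  d
    0  1  2  3  4
  b 1  0  1  2  3
  d 2  1  1  2  2
  a 3  2  2  2  3
  c 4  3  3  3  3
Edit distance = dp[4][4] = 3

3


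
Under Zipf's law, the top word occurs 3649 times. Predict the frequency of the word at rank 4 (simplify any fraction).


Zipf's law: freq(rank) = f1 / rank
f1 = 3649, rank = 4
freq = 3649 / 4
GCD(3649, 4) = 1
Simplified: 3649/4

3649/4


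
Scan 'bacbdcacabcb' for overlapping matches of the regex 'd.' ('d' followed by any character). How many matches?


Pattern: d. means 'd' followed by any character.
Scanning 'bacbdcacabcb' position-by-position:
  Pos 0: window 'ba' -> no
  Pos 1: window 'ac' -> no
  Pos 2: window 'cb' -> no
  Pos 3: window 'bd' -> no
  Pos 4: window 'dc' -> MATCH
  Pos 5: window 'ca' -> no
  Pos 6: window 'ac' -> no
  Pos 7: window 'ca' -> no
  Pos 8: window 'ab' -> no
  Pos 9: window 'bc' -> no
  Pos 10: window 'cb' -> no
  Pos 11: window 'b' -> no
Total matches: 1

1


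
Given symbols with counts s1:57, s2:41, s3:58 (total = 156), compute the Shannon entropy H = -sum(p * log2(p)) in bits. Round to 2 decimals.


Computing entropy H = -sum(p_i * log2(p_i)):
  s1: p = 57/156 = 0.3654, -p*log2(p) = 0.5307
  s2: p = 41/156 = 0.2628, -p*log2(p) = 0.5067
  s3: p = 58/156 = 0.3718, -p*log2(p) = 0.5307
H = sum of terms = 1.5681
Rounded to 2 decimals: 1.57

1.57


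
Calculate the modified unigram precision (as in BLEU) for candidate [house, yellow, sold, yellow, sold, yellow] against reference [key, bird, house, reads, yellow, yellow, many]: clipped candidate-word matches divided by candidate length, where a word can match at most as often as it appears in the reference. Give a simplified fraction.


Reference word counts: {'bird': 1, 'house': 1, 'key': 1, 'many': 1, 'reads': 1, 'yellow': 2}
Checking each candidate word (with clipping):
  'house' -> in reference (ref count 1, used 1/1) -> match (matches: 1)
  'yellow' -> in reference (ref count 2, used 1/2) -> match (matches: 2)
  'sold' -> not in reference -> no match (matches: 2)
  'yellow' -> in reference (ref count 2, used 2/2) -> match (matches: 3)
  'sold' -> not in reference -> no match (matches: 3)
  'yellow' -> ref count 2 already used up (2/2) -> clipped, no match (matches: 3)
Clipped matches: 3, Candidate length: 6
Precision = 3/6 = 1/2

1/2


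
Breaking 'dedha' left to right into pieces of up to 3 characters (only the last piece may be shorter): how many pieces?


'dedha' has 5 characters.
Chunking with max size 3:
  Chunk 1: 'ded' (positions 0-2)
  Chunk 2: 'ha' (positions 3-4)
Total chunks: ceil(5 / 3) = 2

2


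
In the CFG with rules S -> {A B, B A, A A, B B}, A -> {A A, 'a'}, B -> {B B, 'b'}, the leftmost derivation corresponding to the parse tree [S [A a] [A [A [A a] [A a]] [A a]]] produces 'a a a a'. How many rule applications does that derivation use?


Every bracketed nonterminal node [X ...] in the tree is produced by exactly one rule application.
Reading the tree off as a leftmost derivation:
  Step 1: S  =>  A A   (applied S -> A A)
  Step 2: A A  =>  a A   (applied A -> a)
  Step 3: a A  =>  a A A   (applied A -> A A)
  Step 4: a A A  =>  a A A A   (applied A -> A A)
  Step 5: a A A A  =>  a a A A   (applied A -> a)
  Step 6: a a A A  =>  a a a A   (applied A -> a)
  Step 7: a a a A  =>  a a a a   (applied A -> a)
Final yield: a a a a
Total rewrite steps: 7

7


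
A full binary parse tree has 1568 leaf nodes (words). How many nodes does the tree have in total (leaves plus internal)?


Leaf nodes (terminals): 1568
Internal nodes = n - 1 = 1568 - 1 = 1567
Total = leaves + internal = 1568 + 1567 = 3135

3135


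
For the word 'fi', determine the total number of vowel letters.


Scanning each character of 'fi':
  Position 1: 'f' -> consonant (running count: 0)
  Position 2: 'i' -> vowel (running count: 1)
Total vowels: 1

1


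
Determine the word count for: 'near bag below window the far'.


Counting words by splitting on spaces:
  Word 1: 'near'
  Word 2: 'bag'
  Word 3: 'below'
  Word 4: 'window'
  Word 5: 'the'
  Word 6: 'far'
Total words: 6

6


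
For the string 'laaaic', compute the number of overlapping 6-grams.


String 'laaaic' has length L = 6.
Number of overlapping n-grams = L - n + 1
Substituting: 6 - 6 + 1 = 1

1


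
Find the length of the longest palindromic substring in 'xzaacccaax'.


Scanning 'xzaacccaax' for palindromic substrings.
Substring at positions 2-8: 'aacccaa'.
Check: reverse('aacccaa') = 'aacccaa' -> palindrome confirmed.
Neighbouring characters ('z' / 'x') break symmetry, so it cannot extend further.
No longer palindromic substring exists; longest length = 7

7


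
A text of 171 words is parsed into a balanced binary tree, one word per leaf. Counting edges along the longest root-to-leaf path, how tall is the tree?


In a balanced binary tree with n leaves the deepest leaf is ceil(log2(n)) edges below the root.
log2(171) = 7.4179
ceil(7.4179) = 8
height (edges) = 8

8


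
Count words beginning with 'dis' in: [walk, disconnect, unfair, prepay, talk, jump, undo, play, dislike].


Checking each word for prefix 'dis':
  'walk' -> no (count: 0)
  'disconnect' -> YES, starts with 'dis' (count: 1)
  'unfair' -> no (count: 1)
  'prepay' -> no (count: 1)
  'talk' -> no (count: 1)
  'jump' -> no (count: 1)
  'undo' -> no (count: 1)
  'play' -> no (count: 1)
  'dislike' -> YES, starts with 'dis' (count: 2)
Total with prefix 'dis': 2

2


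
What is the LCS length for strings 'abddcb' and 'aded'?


DP table for LCS of 'abddcb' and 'aded':
       a  d  e  d
    0  0  0  0  0
  a 0  1  1  1  1
  b 0  1  1  1  1
  d 0  1  2  2  2
  d 0  1  2  2  3
  c 0  1  2  2  3
  b 0  1  2  2  3
LCS: 'add'
LCS length = 3

3


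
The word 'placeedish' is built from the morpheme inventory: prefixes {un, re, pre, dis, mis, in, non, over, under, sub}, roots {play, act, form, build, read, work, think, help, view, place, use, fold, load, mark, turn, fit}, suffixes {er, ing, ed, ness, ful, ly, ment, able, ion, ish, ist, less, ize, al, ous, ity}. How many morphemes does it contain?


Segmenting 'placeedish' against the inventory:
  'place' -> root (morpheme 1)
  'ed' -> suffix (morpheme 2)
  'ish' -> suffix (morpheme 3)
Total morphemes: 3

3


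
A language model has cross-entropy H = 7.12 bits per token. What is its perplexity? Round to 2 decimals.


Perplexity formula: PP = 2^H
H = 7.12
PP = 2^7.12
Decompose: 2^7.12 = 2^7 * 2^0.12
2^7 = 128, 2^0.12 ~ 1.0867349
PP ~ 128 * 1.0867349 = 139.1020672
Rounded to 2 decimals: 139.10

139.10


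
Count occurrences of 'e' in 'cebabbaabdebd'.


Scanning 'cebabbaabdebd' for 'e':
  Position 1: 'e' -> MATCH (count: 1)
  Position 10: 'e' -> MATCH (count: 2)
Total occurrences of 'e': 2

2


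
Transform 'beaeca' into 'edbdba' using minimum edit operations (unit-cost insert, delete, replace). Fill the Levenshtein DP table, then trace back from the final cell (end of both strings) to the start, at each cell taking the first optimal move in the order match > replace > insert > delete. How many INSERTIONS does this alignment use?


Edit distance = 5. Backtracking from cell (6, 6) with preference match > replace > insert > delete,
then listing the resulting alignment 'beaeca' -> 'edbdba' left to right:
  Step 1: replace b->e
  Step 2: replace e->d
  Step 3: replace a->b
  Step 4: replace e->d
  Step 5: replace c->b
  Step 6: keep 'a'
Total insertions: 0

0


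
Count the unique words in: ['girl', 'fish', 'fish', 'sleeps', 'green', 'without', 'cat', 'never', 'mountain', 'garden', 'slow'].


Listing all tokens and tracking unique types:
  Token 1: 'girl' -> NEW (unique so far: 1)
  Token 2: 'fish' -> NEW (unique so far: 2)
  Token 3: 'fish' -> duplicate (unique so far: 2)
  Token 4: 'sleeps' -> NEW (unique so far: 3)
  Token 5: 'green' -> NEW (unique so far: 4)
  Token 6: 'without' -> NEW (unique so far: 5)
  Token 7: 'cat' -> NEW (unique so far: 6)
  Token 8: 'never' -> NEW (unique so far: 7)
  Token 9: 'mountain' -> NEW (unique so far: 8)
  Token 10: 'garden' -> NEW (unique so far: 9)
  Token 11: 'slow' -> NEW (unique so far: 10)
Unique types: ('cat', 'fish', 'garden', 'girl', 'green', 'mountain', 'never', 'sleeps', 'slow', 'without')
Vocabulary size: 10

10


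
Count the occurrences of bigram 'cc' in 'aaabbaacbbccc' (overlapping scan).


Scanning 'aaabbaacbbccc' for bigram 'cc':
  Position 0: 'aa' -> no
  Position 1: 'aa' -> no
  Position 2: 'ab' -> no
  Position 3: 'bb' -> no
  Position 4: 'ba' -> no
  Position 5: 'aa' -> no
  Position 6: 'ac' -> no
  Position 7: 'cb' -> no
  Position 8: 'bb' -> no
  Position 9: 'bc' -> no
  Position 10: 'cc' -> MATCH
  Position 11: 'cc' -> MATCH
Total matches: 2

2


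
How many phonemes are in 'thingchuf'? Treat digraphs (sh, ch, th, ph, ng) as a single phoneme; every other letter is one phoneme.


Parsing 'thingchuf' greedily, digraphs first:
  'th' -> digraph (1 consonant phoneme) (phonemes so far: 1)
  'i' -> vowel phoneme (phonemes so far: 2)
  'ng' -> digraph (1 consonant phoneme) (phonemes so far: 3)
  'ch' -> digraph (1 consonant phoneme) (phonemes so far: 4)
  'u' -> vowel phoneme (phonemes so far: 5)
  'f' -> consonant phoneme (phonemes so far: 6)
Total phonemes: 6

6


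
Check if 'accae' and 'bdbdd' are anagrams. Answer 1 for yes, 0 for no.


Sort characters of 'accae': 'aacce'
Sort characters of 'bdbdd': 'bbddd'
Sorted forms differ -> they are NOT anagrams
Result: 0

0


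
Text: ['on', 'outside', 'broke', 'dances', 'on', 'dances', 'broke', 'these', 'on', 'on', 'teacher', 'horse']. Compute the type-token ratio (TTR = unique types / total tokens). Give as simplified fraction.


Tokens: 12
Unique types: ('broke', 'dances', 'horse', 'on', 'outside', 'teacher', 'these') = 7
TTR = 7/12
Already in lowest terms.

7/12


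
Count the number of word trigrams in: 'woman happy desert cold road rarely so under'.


Word trigrams from [8] words:
  Trigram 1: (woman happy desert)
  Trigram 2: (happy desert cold)
  Trigram 3: (desert cold road)
  Trigram 4: (cold road rarely)
  Trigram 5: (road rarely so)
  Trigram 6: (rarely so under)
Total word trigrams: 8 - 2 = 6

6


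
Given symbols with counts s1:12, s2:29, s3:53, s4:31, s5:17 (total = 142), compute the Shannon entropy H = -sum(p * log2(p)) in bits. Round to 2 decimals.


Computing entropy H = -sum(p_i * log2(p_i)):
  s1: p = 12/142 = 0.0845, -p*log2(p) = 0.3012
  s2: p = 29/142 = 0.2042, -p*log2(p) = 0.4680
  s3: p = 53/142 = 0.3732, -p*log2(p) = 0.5307
  s4: p = 31/142 = 0.2183, -p*log2(p) = 0.4793
  s5: p = 17/142 = 0.1197, -p*log2(p) = 0.3666
H = sum of terms = 2.1458
Rounded to 2 decimals: 2.15

2.15


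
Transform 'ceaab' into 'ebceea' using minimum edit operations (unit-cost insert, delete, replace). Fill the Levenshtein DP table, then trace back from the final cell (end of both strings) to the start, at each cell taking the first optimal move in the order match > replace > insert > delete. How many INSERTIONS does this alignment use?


Edit distance = 4. Backtracking from cell (5, 6) with preference match > replace > insert > delete,
then listing the resulting alignment 'ceaab' -> 'ebceea' left to right:
  Step 1: insert 'e' [insertion #1]
  Step 2: insert 'b' [insertion #2]
  Step 3: keep 'c'
  Step 4: keep 'e'
  Step 5: replace a->e
  Step 6: keep 'a'
  Step 7: delete 'b'
Total insertions: 2

2


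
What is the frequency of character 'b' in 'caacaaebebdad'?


Scanning 'caacaaebebdad' for 'b':
  Position 7: 'b' -> MATCH (count: 1)
  Position 9: 'b' -> MATCH (count: 2)
Total occurrences of 'b': 2

2


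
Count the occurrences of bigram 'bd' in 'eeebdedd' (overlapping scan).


Scanning 'eeebdedd' for bigram 'bd':
  Position 0: 'ee' -> no
  Position 1: 'ee' -> no
  Position 2: 'eb' -> no
  Position 3: 'bd' -> MATCH
  Position 4: 'de' -> no
  Position 5: 'ed' -> no
  Position 6: 'dd' -> no
Total matches: 1

1


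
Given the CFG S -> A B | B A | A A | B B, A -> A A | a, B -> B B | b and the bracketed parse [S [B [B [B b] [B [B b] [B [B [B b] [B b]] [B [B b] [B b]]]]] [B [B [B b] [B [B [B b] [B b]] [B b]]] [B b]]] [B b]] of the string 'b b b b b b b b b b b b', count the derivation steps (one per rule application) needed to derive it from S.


Every bracketed nonterminal node [X ...] in the tree is produced by exactly one rule application.
Reading the tree off as a leftmost derivation:
  Step 1: S  =>  B B   (applied S -> B B)
  Step 2: B B  =>  B B B   (applied B -> B B)
  Step 3: B B B  =>  B B B B   (applied B -> B B)
  Step 4: B B B B  =>  b B B B   (applied B -> b)
  Step 5: b B B B  =>  b B B B B   (applied B -> B B)
  Step 6: b B B B B  =>  b b B B B   (applied B -> b)
  Step 7: b b B B B  =>  b b B B B B   (applied B -> B B)
  Step 8: b b B B B B  =>  b b B B B B B   (applied B -> B B)
  Step 9: b b B B B B B  =>  b b b B B B B   (applied B -> b)
  Step 10: b b b B B B B  =>  b b b b B B B   (applied B -> b)
  Step 11: b b b b B B B  =>  b b b b B B B B   (applied B -> B B)
  Step 12: b b b b B B B B  =>  b b b b b B B B   (applied B -> b)
  Step 13: b b b b b B B B  =>  b b b b b b B B   (applied B -> b)
  Step 14: b b b b b b B B  =>  b b b b b b B B B   (applied B -> B B)
  Step 15: b b b b b b B B B  =>  b b b b b b B B B B   (applied B -> B B)
  Step 16: b b b b b b B B B B  =>  b b b b b b b B B B   (applied B -> b)
  Step 17: b b b b b b b B B B  =>  b b b b b b b B B B B   (applied B -> B B)
  Step 18: b b b b b b b B B B B  =>  b b b b b b b B B B B B   (applied B -> B B)
  Step 19: b b b b b b b B B B B B  =>  b b b b b b b b B B B B   (applied B -> b)
  Step 20: b b b b b b b b B B B B  =>  b b b b b b b b b B B B   (applied B -> b)
  Step 21: b b b b b b b b b B B B  =>  b b b b b b b b b b B B   (applied B -> b)
  Step 22: b b b b b b b b b b B B  =>  b b b b b b b b b b b B   (applied B -> b)
  Step 23: b b b b b b b b b b b B  =>  b b b b b b b b b b b b   (applied B -> b)
Final yield: b b b b b b b b b b b b
Total rewrite steps: 23

23


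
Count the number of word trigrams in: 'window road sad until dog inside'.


Word trigrams from [6] words:
  Trigram 1: (window road sad)
  Trigram 2: (road sad until)
  Trigram 3: (sad until dog)
  Trigram 4: (until dog inside)
Total word trigrams: 6 - 2 = 4

4


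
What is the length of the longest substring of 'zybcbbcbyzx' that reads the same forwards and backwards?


Scanning 'zybcbbcbyzx' for palindromic substrings.
Substring at positions 0-9: 'zybcbbcbyz'.
Check: reverse('zybcbbcbyz') = 'zybcbbcbyz' -> palindrome confirmed.
Neighbouring characters ('-' / 'x') break symmetry, so it cannot extend further.
No longer palindromic substring exists; longest length = 10

10


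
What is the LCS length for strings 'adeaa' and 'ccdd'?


DP table for LCS of 'adeaa' and 'ccdd':
       c  c  d  d
    0  0  0  0  0
  a 0  0  0  0  0
  d 0  0  0  1  1
  e 0  0  0  1  1
  a 0  0  0  1  1
  a 0  0  0  1  1
LCS: 'd'
LCS length = 1

1


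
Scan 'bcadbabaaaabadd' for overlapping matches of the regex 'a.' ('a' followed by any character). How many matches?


Pattern: a. means 'a' followed by any character.
Scanning 'bcadbabaaaabadd' position-by-position:
  Pos 0: window 'bc' -> no
  Pos 1: window 'ca' -> no
  Pos 2: window 'ad' -> MATCH
  Pos 3: window 'db' -> no
  Pos 4: window 'ba' -> no
  Pos 5: window 'ab' -> MATCH
  Pos 6: window 'ba' -> no
  Pos 7: window 'aa' -> MATCH
  Pos 8: window 'aa' -> MATCH
  Pos 9: window 'aa' -> MATCH
  Pos 10: window 'ab' -> MATCH
  Pos 11: window 'ba' -> no
  Pos 12: window 'ad' -> MATCH
  Pos 13: window 'dd' -> no
  Pos 14: window 'd' -> no
Total matches: 7

7


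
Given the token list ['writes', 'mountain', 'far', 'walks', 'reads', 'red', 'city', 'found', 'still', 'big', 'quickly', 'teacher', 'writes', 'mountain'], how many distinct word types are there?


Listing all tokens and tracking unique types:
  Token 1: 'writes' -> NEW (unique so far: 1)
  Token 2: 'mountain' -> NEW (unique so far: 2)
  Token 3: 'far' -> NEW (unique so far: 3)
  Token 4: 'walks' -> NEW (unique so far: 4)
  Token 5: 'reads' -> NEW (unique so far: 5)
  Token 6: 'red' -> NEW (unique so far: 6)
  Token 7: 'city' -> NEW (unique so far: 7)
  Token 8: 'found' -> NEW (unique so far: 8)
  Token 9: 'still' -> NEW (unique so far: 9)
  Token 10: 'big' -> NEW (unique so far: 10)
  Token 11: 'quickly' -> NEW (unique so far: 11)
  Token 12: 'teacher' -> NEW (unique so far: 12)
  Token 13: 'writes' -> duplicate (unique so far: 12)
  Token 14: 'mountain' -> duplicate (unique so far: 12)
Unique types: ('big', 'city', 'far', 'found', 'mountain', 'quickly', 'reads', 'red', 'still', 'teacher', 'walks', 'writes')
Vocabulary size: 12

12


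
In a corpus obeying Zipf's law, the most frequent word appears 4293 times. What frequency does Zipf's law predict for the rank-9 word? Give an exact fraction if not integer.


Zipf's law: freq(rank) = f1 / rank
f1 = 4293, rank = 9
freq = 4293 / 9
= 477

477


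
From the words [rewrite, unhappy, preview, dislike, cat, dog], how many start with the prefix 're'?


Checking each word for prefix 're':
  'rewrite' -> YES, starts with 're' (count: 1)
  'unhappy' -> no (count: 1)
  'preview' -> no (count: 1)
  'dislike' -> no (count: 1)
  'cat' -> no (count: 1)
  'dog' -> no (count: 1)
Total with prefix 're': 1

1


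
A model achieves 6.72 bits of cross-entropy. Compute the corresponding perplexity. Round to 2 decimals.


Perplexity formula: PP = 2^H
H = 6.72
PP = 2^6.72
Decompose: 2^6.72 = 2^6 * 2^0.72
2^6 = 64, 2^0.72 ~ 1.6471820
PP ~ 64 * 1.6471820 = 105.4196480
Rounded to 2 decimals: 105.42

105.42


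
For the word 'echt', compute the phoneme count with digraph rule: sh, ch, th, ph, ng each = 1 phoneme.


Parsing 'echt' greedily, digraphs first:
  'e' -> vowel phoneme (phonemes so far: 1)
  'ch' -> digraph (1 consonant phoneme) (phonemes so far: 2)
  't' -> consonant phoneme (phonemes so far: 3)
Total phonemes: 3

3


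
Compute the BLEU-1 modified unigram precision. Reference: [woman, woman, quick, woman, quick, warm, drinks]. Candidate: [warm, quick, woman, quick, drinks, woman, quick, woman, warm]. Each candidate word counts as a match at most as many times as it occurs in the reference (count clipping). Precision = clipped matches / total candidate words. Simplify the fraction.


Reference word counts: {'drinks': 1, 'quick': 2, 'warm': 1, 'woman': 3}
Checking each candidate word (with clipping):
  'warm' -> in reference (ref count 1, used 1/1) -> match (matches: 1)
  'quick' -> in reference (ref count 2, used 1/2) -> match (matches: 2)
  'woman' -> in reference (ref count 3, used 1/3) -> match (matches: 3)
  'quick' -> in reference (ref count 2, used 2/2) -> match (matches: 4)
  'drinks' -> in reference (ref count 1, used 1/1) -> match (matches: 5)
  'woman' -> in reference (ref count 3, used 2/3) -> match (matches: 6)
  'quick' -> ref count 2 already used up (2/2) -> clipped, no match (matches: 6)
  'woman' -> in reference (ref count 3, used 3/3) -> match (matches: 7)
  'warm' -> ref count 1 already used up (1/1) -> clipped, no match (matches: 7)
Clipped matches: 7, Candidate length: 9
Precision = 7/9

7/9


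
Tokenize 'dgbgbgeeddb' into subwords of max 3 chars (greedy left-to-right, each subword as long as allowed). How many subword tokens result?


'dgbgbgeeddb' has 11 characters.
Chunking with max size 3:
  Chunk 1: 'dgb' (positions 0-2)
  Chunk 2: 'gbg' (positions 3-5)
  Chunk 3: 'eed' (positions 6-8)
  Chunk 4: 'db' (positions 9-10)
Total chunks: ceil(11 / 3) = 4

4


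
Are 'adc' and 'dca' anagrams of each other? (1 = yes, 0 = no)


Sort characters of 'adc': 'acd'
Sort characters of 'dca': 'acd'
Sorted forms match -> they ARE anagrams
Result: 1

1


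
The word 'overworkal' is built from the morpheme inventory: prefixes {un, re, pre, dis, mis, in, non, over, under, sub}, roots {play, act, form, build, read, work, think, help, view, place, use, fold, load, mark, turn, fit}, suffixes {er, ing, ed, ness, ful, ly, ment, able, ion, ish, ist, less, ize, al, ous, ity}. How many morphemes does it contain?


Segmenting 'overworkal' against the inventory:
  'over' -> prefix (morpheme 1)
  'work' -> root (morpheme 2)
  'al' -> suffix (morpheme 3)
Total morphemes: 3

3


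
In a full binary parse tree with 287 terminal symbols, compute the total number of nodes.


Leaf nodes (terminals): 287
Internal nodes = n - 1 = 287 - 1 = 286
Total = leaves + internal = 287 + 286 = 573

573


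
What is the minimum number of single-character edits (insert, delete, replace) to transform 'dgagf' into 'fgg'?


Building DP table for s1='dgagf' (len 5) and s2='fgg' (len 3):
       f  g  g
    0  1  2  3
  d 1  1  2  3
  g 2  2  1  2
  a 3  3  2  2
  g 4  4  3  2
  f 5  4  4  3
Edit distance = dp[5][3] = 3

3


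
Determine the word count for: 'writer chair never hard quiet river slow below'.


Counting words by splitting on spaces:
  Word 1: 'writer'
  Word 2: 'chair'
  Word 3: 'never'
  Word 4: 'hard'
  Word 5: 'quiet'
  Word 6: 'river'
  Word 7: 'slow'
  Word 8: 'below'
Total words: 8

8


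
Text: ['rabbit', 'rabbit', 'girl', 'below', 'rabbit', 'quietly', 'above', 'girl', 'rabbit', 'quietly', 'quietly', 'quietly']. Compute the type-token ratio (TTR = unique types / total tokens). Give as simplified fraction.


Tokens: 12
Unique types: ('above', 'below', 'girl', 'quietly', 'rabbit') = 5
TTR = 5/12
Already in lowest terms.

5/12


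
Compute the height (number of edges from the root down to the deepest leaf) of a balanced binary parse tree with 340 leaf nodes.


In a balanced binary tree with n leaves the deepest leaf is ceil(log2(n)) edges below the root.
log2(340) = 8.4094
ceil(8.4094) = 9
height (edges) = 9

9


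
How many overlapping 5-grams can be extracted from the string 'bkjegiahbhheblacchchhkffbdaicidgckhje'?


String 'bkjegiahbhheblacchchhkffbdaicidgckhje' has length L = 37.
Number of overlapping n-grams = L - n + 1
Substituting: 37 - 5 + 1 = 33

33


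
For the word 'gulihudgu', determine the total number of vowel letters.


Scanning each character of 'gulihudgu':
  Position 1: 'g' -> consonant (running count: 0)
  Position 2: 'u' -> vowel (running count: 1)
  Position 3: 'l' -> consonant (running count: 1)
  Position 4: 'i' -> vowel (running count: 2)
  Position 5: 'h' -> consonant (running count: 2)
  Position 6: 'u' -> vowel (running count: 3)
  Position 7: 'd' -> consonant (running count: 3)
  Position 8: 'g' -> consonant (running count: 3)
  Position 9: 'u' -> vowel (running count: 4)
Total vowels: 4

4


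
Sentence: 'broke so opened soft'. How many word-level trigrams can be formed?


Word trigrams from [4] words:
  Trigram 1: (broke so opened)
  Trigram 2: (so opened soft)
Total word trigrams: 4 - 2 = 2

2


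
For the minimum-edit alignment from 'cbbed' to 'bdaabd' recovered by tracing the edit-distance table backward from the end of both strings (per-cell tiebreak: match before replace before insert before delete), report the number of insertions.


Edit distance = 5. Backtracking from cell (5, 6) with preference match > replace > insert > delete,
then listing the resulting alignment 'cbbed' -> 'bdaabd' left to right:
  Step 1: insert 'b' [insertion #1]
  Step 2: replace c->d
  Step 3: replace b->a
  Step 4: replace b->a
  Step 5: replace e->b
  Step 6: keep 'd'
Total insertions: 1

1


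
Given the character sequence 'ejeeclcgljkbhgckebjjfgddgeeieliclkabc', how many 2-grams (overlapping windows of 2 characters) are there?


String 'ejeeclcgljkbhgckebjjfgddgeeieliclkabc' has length L = 37.
Number of overlapping n-grams = L - n + 1
Substituting: 37 - 2 + 1 = 36

36


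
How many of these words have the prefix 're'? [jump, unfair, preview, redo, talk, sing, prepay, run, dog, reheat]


Checking each word for prefix 're':
  'jump' -> no (count: 0)
  'unfair' -> no (count: 0)
  'preview' -> no (count: 0)
  'redo' -> YES, starts with 're' (count: 1)
  'talk' -> no (count: 1)
  'sing' -> no (count: 1)
  'prepay' -> no (count: 1)
  'run' -> no (count: 1)
  'dog' -> no (count: 1)
  'reheat' -> YES, starts with 're' (count: 2)
Total with prefix 're': 2

2


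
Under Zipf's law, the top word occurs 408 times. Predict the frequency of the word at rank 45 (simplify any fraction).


Zipf's law: freq(rank) = f1 / rank
f1 = 408, rank = 45
freq = 408 / 45
GCD(408, 45) = 3
Simplified: 136/15

136/15


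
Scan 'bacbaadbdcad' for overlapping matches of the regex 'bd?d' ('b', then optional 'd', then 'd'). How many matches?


Pattern: bd?d means 'b', then optional 'd', then 'd'.
Scanning 'bacbaadbdcad' position-by-position:
  Pos 0: window 'bac' -> no
  Pos 1: window 'acb' -> no
  Pos 2: window 'cba' -> no
  Pos 3: window 'baa' -> no
  Pos 4: window 'aad' -> no
  Pos 5: window 'adb' -> no
  Pos 6: window 'dbd' -> no
  Pos 7: window 'bdc' -> MATCH
  Pos 8: window 'dca' -> no
  Pos 9: window 'cad' -> no
  Pos 10: window 'ad' -> no
  Pos 11: window 'd' -> no
Total matches: 1

1


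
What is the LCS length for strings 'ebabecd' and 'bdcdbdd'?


DP table for LCS of 'ebabecd' and 'bdcdbdd':
       b  d  c  d  b  d  d
    0  0  0  0  0  0  0  0
  e 0  0  0  0  0  0  0  0
  b 0  1  1  1  1  1  1  1
  a 0  1  1  1  1  1  1  1
  b 0  1  1  1  1  2  2  2
  e 0  1  1  1  1  2  2  2
  c 0  1  1  2  2  2  2  2
  d 0  1  2  2  3  3  3  3
LCS: 'bbd'
LCS length = 3

3


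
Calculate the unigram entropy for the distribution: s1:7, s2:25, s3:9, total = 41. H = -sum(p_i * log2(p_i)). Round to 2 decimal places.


Computing entropy H = -sum(p_i * log2(p_i)):
  s1: p = 7/41 = 0.1707, -p*log2(p) = 0.4354
  s2: p = 25/41 = 0.6098, -p*log2(p) = 0.4352
  s3: p = 9/41 = 0.2195, -p*log2(p) = 0.4802
H = sum of terms = 1.3508
Rounded to 2 decimals: 1.35

1.35


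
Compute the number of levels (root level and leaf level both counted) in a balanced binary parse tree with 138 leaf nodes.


In a balanced binary tree with n leaves the deepest leaf is ceil(log2(n)) edges below the root,
so counting node levels inclusive of root and leaves gives ceil(log2(n)) + 1 levels.
log2(138) = 7.1085
ceil(7.1085) = 8
levels = 8 + 1 = 9

9


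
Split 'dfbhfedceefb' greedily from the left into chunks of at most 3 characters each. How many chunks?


'dfbhfedceefb' has 12 characters.
Chunking with max size 3:
  Chunk 1: 'dfb' (positions 0-2)
  Chunk 2: 'hfe' (positions 3-5)
  Chunk 3: 'dce' (positions 6-8)
  Chunk 4: 'efb' (positions 9-11)
Total chunks: ceil(12 / 3) = 4

4


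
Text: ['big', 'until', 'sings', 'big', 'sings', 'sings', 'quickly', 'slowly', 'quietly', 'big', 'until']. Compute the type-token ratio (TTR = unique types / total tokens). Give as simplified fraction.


Tokens: 11
Unique types: ('big', 'quickly', 'quietly', 'sings', 'slowly', 'until') = 6
TTR = 6/11
Already in lowest terms.

6/11


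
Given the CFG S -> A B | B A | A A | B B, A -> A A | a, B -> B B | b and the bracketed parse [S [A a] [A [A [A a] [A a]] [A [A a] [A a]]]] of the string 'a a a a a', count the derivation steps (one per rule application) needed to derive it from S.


Every bracketed nonterminal node [X ...] in the tree is produced by exactly one rule application.
Reading the tree off as a leftmost derivation:
  Step 1: S  =>  A A   (applied S -> A A)
  Step 2: A A  =>  a A   (applied A -> a)
  Step 3: a A  =>  a A A   (applied A -> A A)
  Step 4: a A A  =>  a A A A   (applied A -> A A)
  Step 5: a A A A  =>  a a A A   (applied A -> a)
  Step 6: a a A A  =>  a a a A   (applied A -> a)
  Step 7: a a a A  =>  a a a A A   (applied A -> A A)
  Step 8: a a a A A  =>  a a a a A   (applied A -> a)
  Step 9: a a a a A  =>  a a a a a   (applied A -> a)
Final yield: a a a a a
Total rewrite steps: 9

9


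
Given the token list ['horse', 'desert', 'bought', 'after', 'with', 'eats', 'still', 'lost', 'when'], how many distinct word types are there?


Listing all tokens and tracking unique types:
  Token 1: 'horse' -> NEW (unique so far: 1)
  Token 2: 'desert' -> NEW (unique so far: 2)
  Token 3: 'bought' -> NEW (unique so far: 3)
  Token 4: 'after' -> NEW (unique so far: 4)
  Token 5: 'with' -> NEW (unique so far: 5)
  Token 6: 'eats' -> NEW (unique so far: 6)
  Token 7: 'still' -> NEW (unique so far: 7)
  Token 8: 'lost' -> NEW (unique so far: 8)
  Token 9: 'when' -> NEW (unique so far: 9)
Unique types: ('after', 'bought', 'desert', 'eats', 'horse', 'lost', 'still', 'when', 'with')
Vocabulary size: 9

9


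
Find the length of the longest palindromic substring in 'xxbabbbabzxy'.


Scanning 'xxbabbbabzxy' for palindromic substrings.
Substring at positions 2-8: 'babbbab'.
Check: reverse('babbbab') = 'babbbab' -> palindrome confirmed.
Neighbouring characters ('x' / 'z') break symmetry, so it cannot extend further.
No longer palindromic substring exists; longest length = 7

7


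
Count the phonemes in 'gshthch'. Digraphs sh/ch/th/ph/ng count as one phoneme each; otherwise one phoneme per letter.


Parsing 'gshthch' greedily, digraphs first:
  'g' -> consonant phoneme (phonemes so far: 1)
  'sh' -> digraph (1 consonant phoneme) (phonemes so far: 2)
  'th' -> digraph (1 consonant phoneme) (phonemes so far: 3)
  'ch' -> digraph (1 consonant phoneme) (phonemes so far: 4)
Total phonemes: 4

4


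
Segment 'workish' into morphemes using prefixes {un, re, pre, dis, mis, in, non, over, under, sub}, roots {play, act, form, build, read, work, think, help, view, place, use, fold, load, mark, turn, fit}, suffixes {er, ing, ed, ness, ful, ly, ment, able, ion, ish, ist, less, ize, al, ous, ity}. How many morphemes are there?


Segmenting 'workish' against the inventory:
  'work' -> root (morpheme 1)
  'ish' -> suffix (morpheme 2)
Total morphemes: 2

2


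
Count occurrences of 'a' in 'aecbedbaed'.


Scanning 'aecbedbaed' for 'a':
  Position 0: 'a' -> MATCH (count: 1)
  Position 7: 'a' -> MATCH (count: 2)
Total occurrences of 'a': 2

2


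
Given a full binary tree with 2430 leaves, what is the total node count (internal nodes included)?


Leaf nodes (terminals): 2430
Internal nodes = n - 1 = 2430 - 1 = 2429
Total = leaves + internal = 2430 + 2429 = 4859

4859


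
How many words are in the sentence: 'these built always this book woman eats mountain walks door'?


Counting words by splitting on spaces:
  Word 1: 'these'
  Word 2: 'built'
  Word 3: 'always'
  Word 4: 'this'
  Word 5: 'book'
  Word 6: 'woman'
  Word 7: 'eats'
  Word 8: 'mountain'
  Word 9: 'walks'
  Word 10: 'door'
Total words: 10

10


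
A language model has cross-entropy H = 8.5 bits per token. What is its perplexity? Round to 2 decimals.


Perplexity formula: PP = 2^H
H = 8.5
PP = 2^8.5
Decompose: 2^8.5 = 2^8 * 2^0.5 = 2^8 * sqrt(2)
2^8 = 256, sqrt(2) ~ 1.4142136
PP ~ 256 * 1.4142136 = 362.0386816
Rounded to 2 decimals: 362.04

362.04


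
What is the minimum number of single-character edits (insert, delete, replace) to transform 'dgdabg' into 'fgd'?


Building DP table for s1='dgdabg' (len 6) and s2='fgd' (len 3):
       f  g  d
    0  1  2  3
  d 1  1  2  2
  g 2  2  1  2
  d 3  3  2  1
  a 4  4  3  2
  b 5  5  4  3
  g 6  6  5  4
Edit distance = dp[6][3] = 4

4


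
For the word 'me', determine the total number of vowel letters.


Scanning each character of 'me':
  Position 1: 'm' -> consonant (running count: 0)
  Position 2: 'e' -> vowel (running count: 1)
Total vowels: 1

1


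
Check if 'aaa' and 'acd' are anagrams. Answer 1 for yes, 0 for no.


Sort characters of 'aaa': 'aaa'
Sort characters of 'acd': 'acd'
Sorted forms differ -> they are NOT anagrams
Result: 0

0


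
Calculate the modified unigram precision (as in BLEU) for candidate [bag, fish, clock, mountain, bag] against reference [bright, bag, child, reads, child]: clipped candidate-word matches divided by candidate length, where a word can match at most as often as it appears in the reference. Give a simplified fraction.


Reference word counts: {'bag': 1, 'bright': 1, 'child': 2, 'reads': 1}
Checking each candidate word (with clipping):
  'bag' -> in reference (ref count 1, used 1/1) -> match (matches: 1)
  'fish' -> not in reference -> no match (matches: 1)
  'clock' -> not in reference -> no match (matches: 1)
  'mountain' -> not in reference -> no match (matches: 1)
  'bag' -> ref count 1 already used up (1/1) -> clipped, no match (matches: 1)
Clipped matches: 1, Candidate length: 5
Precision = 1/5

1/5


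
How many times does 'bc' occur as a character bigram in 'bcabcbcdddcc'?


Scanning 'bcabcbcdddcc' for bigram 'bc':
  Position 0: 'bc' -> MATCH
  Position 1: 'ca' -> no
  Position 2: 'ab' -> no
  Position 3: 'bc' -> MATCH
  Position 4: 'cb' -> no
  Position 5: 'bc' -> MATCH
  Position 6: 'cd' -> no
  Position 7: 'dd' -> no
  Position 8: 'dd' -> no
  Position 9: 'dc' -> no
  Position 10: 'cc' -> no
Total matches: 3

3


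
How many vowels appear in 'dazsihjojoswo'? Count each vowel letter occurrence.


Scanning each character of 'dazsihjojoswo':
  Position 1: 'd' -> consonant (running count: 0)
  Position 2: 'a' -> vowel (running count: 1)
  Position 3: 'z' -> consonant (running count: 1)
  Position 4: 's' -> consonant (running count: 1)
  Position 5: 'i' -> vowel (running count: 2)
  Position 6: 'h' -> consonant (running count: 2)
  Position 7: 'j' -> consonant (running count: 2)
  Position 8: 'o' -> vowel (running count: 3)
  Position 9: 'j' -> consonant (running count: 3)
  Position 10: 'o' -> vowel (running count: 4)
  Position 11: 's' -> consonant (running count: 4)
  Position 12: 'w' -> consonant (running count: 4)
  Position 13: 'o' -> vowel (running count: 5)
Total vowels: 5

5


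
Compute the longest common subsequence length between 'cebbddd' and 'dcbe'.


DP table for LCS of 'cebbddd' and 'dcbe':
       d  c  b  e
    0  0  0  0  0
  c 0  0  1  1  1
  e 0  0  1  1  2
  b 0  0  1  2  2
  b 0  0  1  2  2
  d 0  1  1  2  2
  d 0  1  1  2  2
  d 0  1  1  2  2
LCS: 'ce'
LCS length = 2

2


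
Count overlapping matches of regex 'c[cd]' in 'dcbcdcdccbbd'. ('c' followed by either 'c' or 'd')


Pattern: c[cd] means 'c' followed by either 'c' or 'd'.
Scanning 'dcbcdcdccbbd' position-by-position:
  Pos 0: window 'dc' -> no
  Pos 1: window 'cb' -> no
  Pos 2: window 'bc' -> no
  Pos 3: window 'cd' -> MATCH
  Pos 4: window 'dc' -> no
  Pos 5: window 'cd' -> MATCH
  Pos 6: window 'dc' -> no
  Pos 7: window 'cc' -> MATCH
  Pos 8: window 'cb' -> no
  Pos 9: window 'bb' -> no
  Pos 10: window 'bd' -> no
  Pos 11: window 'd' -> no
Total matches: 3

3


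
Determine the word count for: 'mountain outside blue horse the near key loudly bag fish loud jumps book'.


Counting words by splitting on spaces:
  Word 1: 'mountain'
  Word 2: 'outside'
  Word 3: 'blue'
  Word 4: 'horse'
  Word 5: 'the'
  Word 6: 'near'
  Word 7: 'key'
  Word 8: 'loudly'
  Word 9: 'bag'
  Word 10: 'fish'
  Word 11: 'loud'
  Word 12: 'jumps'
  Word 13: 'book'
Total words: 13

13


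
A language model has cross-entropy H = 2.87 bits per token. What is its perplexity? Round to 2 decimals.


Perplexity formula: PP = 2^H
H = 2.87
PP = 2^2.87
Decompose: 2^2.87 = 2^2 * 2^0.87
2^2 = 4, 2^0.87 ~ 1.8276629
PP ~ 4 * 1.8276629 = 7.3106516
Rounded to 2 decimals: 7.31

7.31


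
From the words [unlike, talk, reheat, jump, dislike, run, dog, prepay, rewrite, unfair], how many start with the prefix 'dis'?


Checking each word for prefix 'dis':
  'unlike' -> no (count: 0)
  'talk' -> no (count: 0)
  'reheat' -> no (count: 0)
  'jump' -> no (count: 0)
  'dislike' -> YES, starts with 'dis' (count: 1)
  'run' -> no (count: 1)
  'dog' -> no (count: 1)
  'prepay' -> no (count: 1)
  'rewrite' -> no (count: 1)
  'unfair' -> no (count: 1)
Total with prefix 'dis': 1

1


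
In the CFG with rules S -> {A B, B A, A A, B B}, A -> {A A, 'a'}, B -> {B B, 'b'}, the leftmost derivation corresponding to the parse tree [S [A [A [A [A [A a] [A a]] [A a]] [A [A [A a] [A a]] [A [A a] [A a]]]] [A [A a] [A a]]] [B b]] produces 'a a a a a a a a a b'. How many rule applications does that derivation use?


Every bracketed nonterminal node [X ...] in the tree is produced by exactly one rule application.
Reading the tree off as a leftmost derivation:
  Step 1: S  =>  A B   (applied S -> A B)
  Step 2: A B  =>  A A B   (applied A -> A A)
  Step 3: A A B  =>  A A A B   (applied A -> A A)
  Step 4: A A A B  =>  A A A A B   (applied A -> A A)
  Step 5: A A A A B  =>  A A A A A B   (applied A -> A A)
  Step 6: A A A A A B  =>  a A A A A B   (applied A -> a)
  Step 7: a A A A A B  =>  a a A A A B   (applied A -> a)
  Step 8: a a A A A B  =>  a a a A A B   (applied A -> a)
  Step 9: a a a A A B  =>  a a a A A A B   (applied A -> A A)
  Step 10: a a a A A A B  =>  a a a A A A A B   (applied A -> A A)
  Step 11: a a a A A A A B  =>  a a a a A A A B   (applied A -> a)
  Step 12: a a a a A A A B  =>  a a a a a A A B   (applied A -> a)
  Step 13: a a a a a A A B  =>  a a a a a A A A B   (applied A -> A A)
  Step 14: a a a a a A A A B  =>  a a a a a a A A B   (applied A -> a)
  Step 15: a a a a a a A A B  =>  a a a a a a a A B   (applied A -> a)
  Step 16: a a a a a a a A B  =>  a a a a a a a A A B   (applied A -> A A)
  Step 17: a a a a a a a A A B  =>  a a a a a a a a A B   (applied A -> a)
  Step 18: a a a a a a a a A B  =>  a a a a a a a a a B   (applied A -> a)
  Step 19: a a a a a a a a a B  =>  a a a a a a a a a b   (applied B -> b)
Final yield: a a a a a a a a a b
Total rewrite steps: 19

19


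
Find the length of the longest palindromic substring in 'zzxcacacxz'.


Scanning 'zzxcacacxz' for palindromic substrings.
Substring at positions 1-9: 'zxcacacxz'.
Check: reverse('zxcacacxz') = 'zxcacacxz' -> palindrome confirmed.
Neighbouring characters ('z' / '-') break symmetry, so it cannot extend further.
No longer palindromic substring exists; longest length = 9

9


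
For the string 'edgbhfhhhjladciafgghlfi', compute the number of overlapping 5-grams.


String 'edgbhfhhhjladciafgghlfi' has length L = 23.
Number of overlapping n-grams = L - n + 1
Substituting: 23 - 5 + 1 = 19

19


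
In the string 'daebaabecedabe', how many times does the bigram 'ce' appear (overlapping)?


Scanning 'daebaabecedabe' for bigram 'ce':
  Position 0: 'da' -> no
  Position 1: 'ae' -> no
  Position 2: 'eb' -> no
  Position 3: 'ba' -> no
  Position 4: 'aa' -> no
  Position 5: 'ab' -> no
  Position 6: 'be' -> no
  Position 7: 'ec' -> no
  Position 8: 'ce' -> MATCH
  Position 9: 'ed' -> no
  Position 10: 'da' -> no
  Position 11: 'ab' -> no
  Position 12: 'be' -> no
Total matches: 1

1


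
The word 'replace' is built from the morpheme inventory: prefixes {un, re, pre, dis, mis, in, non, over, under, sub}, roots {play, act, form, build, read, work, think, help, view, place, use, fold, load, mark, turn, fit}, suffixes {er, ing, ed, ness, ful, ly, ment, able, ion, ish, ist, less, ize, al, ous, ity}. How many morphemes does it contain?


Segmenting 'replace' against the inventory:
  're' -> prefix (morpheme 1)
  'place' -> root (morpheme 2)
Total morphemes: 2

2


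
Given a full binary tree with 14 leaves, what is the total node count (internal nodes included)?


Leaf nodes (terminals): 14
Internal nodes = n - 1 = 14 - 1 = 13
Total = leaves + internal = 14 + 13 = 27

27


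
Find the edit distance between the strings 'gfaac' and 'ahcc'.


Building DP table for s1='gfaac' (len 5) and s2='ahcc' (len 4):
       a  h  c  c
    0  1  2  3  4
  g 1  1  2  3  4
  f 2  2  2  3  4
  a 3  2  3  3  4
  a 4  3  3  4  4
  c 5  4  4  3  4
Edit distance = dp[5][4] = 4

4


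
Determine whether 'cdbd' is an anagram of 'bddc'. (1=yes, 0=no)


Sort characters of 'cdbd': 'bcdd'
Sort characters of 'bddc': 'bcdd'
Sorted forms match -> they ARE anagrams
Result: 1

1


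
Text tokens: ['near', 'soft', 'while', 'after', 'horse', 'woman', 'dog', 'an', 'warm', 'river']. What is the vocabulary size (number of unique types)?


Listing all tokens and tracking unique types:
  Token 1: 'near' -> NEW (unique so far: 1)
  Token 2: 'soft' -> NEW (unique so far: 2)
  Token 3: 'while' -> NEW (unique so far: 3)
  Token 4: 'after' -> NEW (unique so far: 4)
  Token 5: 'horse' -> NEW (unique so far: 5)
  Token 6: 'woman' -> NEW (unique so far: 6)
  Token 7: 'dog' -> NEW (unique so far: 7)
  Token 8: 'an' -> NEW (unique so far: 8)
  Token 9: 'warm' -> NEW (unique so far: 9)
  Token 10: 'river' -> NEW (unique so far: 10)
Unique types: ('after', 'an', 'dog', 'horse', 'near', 'river', 'soft', 'warm', 'while', 'woman')
Vocabulary size: 10

10
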